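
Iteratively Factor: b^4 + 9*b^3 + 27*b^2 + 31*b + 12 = (b + 1)*(b^3 + 8*b^2 + 19*b + 12) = (b + 1)*(b + 3)*(b^2 + 5*b + 4) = (b + 1)*(b + 3)*(b + 4)*(b + 1)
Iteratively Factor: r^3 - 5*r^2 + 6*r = (r - 3)*(r^2 - 2*r) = (r - 3)*(r - 2)*(r)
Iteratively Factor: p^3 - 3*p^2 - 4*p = (p)*(p^2 - 3*p - 4) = p*(p + 1)*(p - 4)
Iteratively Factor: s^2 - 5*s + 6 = (s - 2)*(s - 3)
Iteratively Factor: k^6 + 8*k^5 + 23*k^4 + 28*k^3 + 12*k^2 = (k)*(k^5 + 8*k^4 + 23*k^3 + 28*k^2 + 12*k) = k^2*(k^4 + 8*k^3 + 23*k^2 + 28*k + 12) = k^2*(k + 2)*(k^3 + 6*k^2 + 11*k + 6) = k^2*(k + 2)^2*(k^2 + 4*k + 3) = k^2*(k + 2)^2*(k + 3)*(k + 1)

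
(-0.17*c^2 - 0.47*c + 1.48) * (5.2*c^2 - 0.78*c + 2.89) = -0.884*c^4 - 2.3114*c^3 + 7.5713*c^2 - 2.5127*c + 4.2772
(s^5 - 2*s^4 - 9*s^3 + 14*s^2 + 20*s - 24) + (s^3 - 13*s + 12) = s^5 - 2*s^4 - 8*s^3 + 14*s^2 + 7*s - 12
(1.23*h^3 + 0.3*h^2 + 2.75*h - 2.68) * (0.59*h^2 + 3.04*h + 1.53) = 0.7257*h^5 + 3.9162*h^4 + 4.4164*h^3 + 7.2378*h^2 - 3.9397*h - 4.1004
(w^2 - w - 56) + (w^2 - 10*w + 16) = 2*w^2 - 11*w - 40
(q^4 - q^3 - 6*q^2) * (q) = q^5 - q^4 - 6*q^3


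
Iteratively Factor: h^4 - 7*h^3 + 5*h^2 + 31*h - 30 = (h - 1)*(h^3 - 6*h^2 - h + 30) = (h - 5)*(h - 1)*(h^2 - h - 6) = (h - 5)*(h - 3)*(h - 1)*(h + 2)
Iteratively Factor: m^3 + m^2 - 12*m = (m + 4)*(m^2 - 3*m) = (m - 3)*(m + 4)*(m)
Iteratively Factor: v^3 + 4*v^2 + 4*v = (v)*(v^2 + 4*v + 4) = v*(v + 2)*(v + 2)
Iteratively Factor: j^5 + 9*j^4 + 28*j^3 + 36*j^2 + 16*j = (j + 1)*(j^4 + 8*j^3 + 20*j^2 + 16*j) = (j + 1)*(j + 2)*(j^3 + 6*j^2 + 8*j) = (j + 1)*(j + 2)^2*(j^2 + 4*j) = j*(j + 1)*(j + 2)^2*(j + 4)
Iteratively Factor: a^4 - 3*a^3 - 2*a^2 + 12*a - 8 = (a - 1)*(a^3 - 2*a^2 - 4*a + 8) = (a - 1)*(a + 2)*(a^2 - 4*a + 4) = (a - 2)*(a - 1)*(a + 2)*(a - 2)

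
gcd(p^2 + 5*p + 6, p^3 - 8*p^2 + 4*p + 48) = p + 2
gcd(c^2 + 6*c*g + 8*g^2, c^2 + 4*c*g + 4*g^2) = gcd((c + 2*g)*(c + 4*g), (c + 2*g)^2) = c + 2*g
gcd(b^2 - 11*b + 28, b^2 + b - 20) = b - 4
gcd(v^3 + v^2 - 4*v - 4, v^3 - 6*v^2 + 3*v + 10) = v^2 - v - 2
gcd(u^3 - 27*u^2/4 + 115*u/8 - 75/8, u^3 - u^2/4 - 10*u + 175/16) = u^2 - 15*u/4 + 25/8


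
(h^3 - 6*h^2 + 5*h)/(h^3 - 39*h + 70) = h*(h - 1)/(h^2 + 5*h - 14)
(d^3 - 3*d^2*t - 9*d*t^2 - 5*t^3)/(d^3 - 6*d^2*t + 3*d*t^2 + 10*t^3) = (-d - t)/(-d + 2*t)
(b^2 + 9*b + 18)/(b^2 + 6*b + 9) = (b + 6)/(b + 3)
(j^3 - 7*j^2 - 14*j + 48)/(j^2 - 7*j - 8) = (j^2 + j - 6)/(j + 1)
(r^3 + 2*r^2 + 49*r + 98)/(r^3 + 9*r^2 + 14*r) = (r^2 + 49)/(r*(r + 7))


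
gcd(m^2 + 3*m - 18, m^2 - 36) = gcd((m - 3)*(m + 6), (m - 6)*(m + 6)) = m + 6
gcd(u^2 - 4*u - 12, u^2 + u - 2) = u + 2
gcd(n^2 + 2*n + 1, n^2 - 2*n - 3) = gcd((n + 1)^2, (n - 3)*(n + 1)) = n + 1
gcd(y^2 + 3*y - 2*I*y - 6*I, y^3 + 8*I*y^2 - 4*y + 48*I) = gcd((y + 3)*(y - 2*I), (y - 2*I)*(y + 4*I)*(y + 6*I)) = y - 2*I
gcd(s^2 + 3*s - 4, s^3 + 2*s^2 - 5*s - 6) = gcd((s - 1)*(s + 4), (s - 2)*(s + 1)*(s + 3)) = 1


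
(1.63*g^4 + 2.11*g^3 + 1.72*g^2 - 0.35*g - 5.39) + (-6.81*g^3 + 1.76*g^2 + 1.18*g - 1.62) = 1.63*g^4 - 4.7*g^3 + 3.48*g^2 + 0.83*g - 7.01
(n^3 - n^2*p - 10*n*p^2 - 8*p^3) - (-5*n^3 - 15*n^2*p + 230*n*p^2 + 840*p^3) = 6*n^3 + 14*n^2*p - 240*n*p^2 - 848*p^3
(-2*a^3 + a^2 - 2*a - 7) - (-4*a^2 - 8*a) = -2*a^3 + 5*a^2 + 6*a - 7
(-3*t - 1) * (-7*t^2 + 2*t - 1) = 21*t^3 + t^2 + t + 1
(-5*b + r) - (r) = -5*b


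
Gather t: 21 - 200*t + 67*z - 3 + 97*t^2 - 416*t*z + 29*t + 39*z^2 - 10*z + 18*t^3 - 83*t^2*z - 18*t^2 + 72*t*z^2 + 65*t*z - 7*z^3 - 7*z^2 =18*t^3 + t^2*(79 - 83*z) + t*(72*z^2 - 351*z - 171) - 7*z^3 + 32*z^2 + 57*z + 18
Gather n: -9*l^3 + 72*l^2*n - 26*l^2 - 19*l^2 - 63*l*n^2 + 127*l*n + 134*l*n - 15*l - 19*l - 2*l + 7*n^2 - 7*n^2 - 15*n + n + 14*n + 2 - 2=-9*l^3 - 45*l^2 - 63*l*n^2 - 36*l + n*(72*l^2 + 261*l)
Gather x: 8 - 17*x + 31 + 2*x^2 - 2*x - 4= 2*x^2 - 19*x + 35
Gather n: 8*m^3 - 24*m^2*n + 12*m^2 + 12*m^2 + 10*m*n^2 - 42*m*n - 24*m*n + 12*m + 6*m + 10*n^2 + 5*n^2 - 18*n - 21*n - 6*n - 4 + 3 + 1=8*m^3 + 24*m^2 + 18*m + n^2*(10*m + 15) + n*(-24*m^2 - 66*m - 45)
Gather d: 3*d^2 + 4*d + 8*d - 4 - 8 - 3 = 3*d^2 + 12*d - 15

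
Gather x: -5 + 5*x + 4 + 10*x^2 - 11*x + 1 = 10*x^2 - 6*x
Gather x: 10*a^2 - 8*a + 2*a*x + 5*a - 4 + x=10*a^2 - 3*a + x*(2*a + 1) - 4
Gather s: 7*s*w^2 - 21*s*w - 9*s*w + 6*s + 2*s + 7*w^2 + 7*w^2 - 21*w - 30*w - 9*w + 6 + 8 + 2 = s*(7*w^2 - 30*w + 8) + 14*w^2 - 60*w + 16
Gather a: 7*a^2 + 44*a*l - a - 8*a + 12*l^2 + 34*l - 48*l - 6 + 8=7*a^2 + a*(44*l - 9) + 12*l^2 - 14*l + 2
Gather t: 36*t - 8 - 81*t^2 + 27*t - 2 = -81*t^2 + 63*t - 10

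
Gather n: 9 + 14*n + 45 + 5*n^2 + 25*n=5*n^2 + 39*n + 54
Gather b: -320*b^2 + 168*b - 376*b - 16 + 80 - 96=-320*b^2 - 208*b - 32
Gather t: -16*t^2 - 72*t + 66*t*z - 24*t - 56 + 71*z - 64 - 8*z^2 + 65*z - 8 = -16*t^2 + t*(66*z - 96) - 8*z^2 + 136*z - 128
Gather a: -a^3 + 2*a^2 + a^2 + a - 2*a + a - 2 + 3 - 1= -a^3 + 3*a^2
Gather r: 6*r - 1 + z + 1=6*r + z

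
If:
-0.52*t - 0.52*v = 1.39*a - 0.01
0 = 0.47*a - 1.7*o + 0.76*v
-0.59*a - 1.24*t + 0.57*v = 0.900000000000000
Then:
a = 0.339073969508752 - 0.664313946922643*v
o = 0.263395555850799*v + 0.0937439798053609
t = 0.775762281197064*v - 0.887140033879164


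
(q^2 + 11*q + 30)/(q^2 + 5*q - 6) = (q + 5)/(q - 1)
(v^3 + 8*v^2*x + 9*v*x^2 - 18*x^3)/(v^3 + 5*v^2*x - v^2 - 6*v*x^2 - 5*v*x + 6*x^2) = (v + 3*x)/(v - 1)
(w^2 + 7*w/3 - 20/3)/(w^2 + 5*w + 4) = (w - 5/3)/(w + 1)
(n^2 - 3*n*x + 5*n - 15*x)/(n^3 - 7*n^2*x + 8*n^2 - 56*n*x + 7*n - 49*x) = (n^2 - 3*n*x + 5*n - 15*x)/(n^3 - 7*n^2*x + 8*n^2 - 56*n*x + 7*n - 49*x)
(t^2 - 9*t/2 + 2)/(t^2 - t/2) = (t - 4)/t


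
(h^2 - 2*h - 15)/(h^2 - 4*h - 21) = (h - 5)/(h - 7)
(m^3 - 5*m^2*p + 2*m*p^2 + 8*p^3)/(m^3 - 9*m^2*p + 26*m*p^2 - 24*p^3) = (-m - p)/(-m + 3*p)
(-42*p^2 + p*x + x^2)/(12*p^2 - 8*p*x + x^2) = (7*p + x)/(-2*p + x)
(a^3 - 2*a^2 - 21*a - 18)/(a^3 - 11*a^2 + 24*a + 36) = (a + 3)/(a - 6)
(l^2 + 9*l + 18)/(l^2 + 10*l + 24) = (l + 3)/(l + 4)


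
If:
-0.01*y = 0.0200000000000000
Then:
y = -2.00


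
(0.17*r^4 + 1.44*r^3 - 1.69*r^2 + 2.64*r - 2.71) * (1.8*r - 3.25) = 0.306*r^5 + 2.0395*r^4 - 7.722*r^3 + 10.2445*r^2 - 13.458*r + 8.8075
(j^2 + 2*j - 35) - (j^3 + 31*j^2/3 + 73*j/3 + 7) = -j^3 - 28*j^2/3 - 67*j/3 - 42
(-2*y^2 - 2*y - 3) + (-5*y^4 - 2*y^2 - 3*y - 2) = -5*y^4 - 4*y^2 - 5*y - 5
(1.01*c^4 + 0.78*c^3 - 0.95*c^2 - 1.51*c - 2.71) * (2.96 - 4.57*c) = -4.6157*c^5 - 0.575000000000001*c^4 + 6.6503*c^3 + 4.0887*c^2 + 7.9151*c - 8.0216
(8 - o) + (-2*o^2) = -2*o^2 - o + 8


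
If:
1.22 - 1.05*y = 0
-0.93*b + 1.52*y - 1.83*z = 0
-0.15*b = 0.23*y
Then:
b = -1.78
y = 1.16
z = 1.87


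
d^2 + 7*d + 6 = (d + 1)*(d + 6)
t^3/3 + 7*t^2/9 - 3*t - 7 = (t/3 + 1)*(t - 3)*(t + 7/3)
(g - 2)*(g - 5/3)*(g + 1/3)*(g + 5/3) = g^4 - 5*g^3/3 - 31*g^2/9 + 125*g/27 + 50/27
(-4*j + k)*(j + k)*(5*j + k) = -20*j^3 - 19*j^2*k + 2*j*k^2 + k^3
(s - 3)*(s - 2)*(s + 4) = s^3 - s^2 - 14*s + 24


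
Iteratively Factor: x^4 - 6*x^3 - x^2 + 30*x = (x - 5)*(x^3 - x^2 - 6*x) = (x - 5)*(x - 3)*(x^2 + 2*x) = x*(x - 5)*(x - 3)*(x + 2)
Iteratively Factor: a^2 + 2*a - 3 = (a + 3)*(a - 1)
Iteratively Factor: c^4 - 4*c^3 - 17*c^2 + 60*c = (c + 4)*(c^3 - 8*c^2 + 15*c) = (c - 3)*(c + 4)*(c^2 - 5*c) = (c - 5)*(c - 3)*(c + 4)*(c)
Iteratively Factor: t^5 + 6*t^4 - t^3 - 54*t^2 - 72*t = (t)*(t^4 + 6*t^3 - t^2 - 54*t - 72) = t*(t + 3)*(t^3 + 3*t^2 - 10*t - 24) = t*(t + 3)*(t + 4)*(t^2 - t - 6) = t*(t + 2)*(t + 3)*(t + 4)*(t - 3)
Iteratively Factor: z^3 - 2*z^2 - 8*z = (z)*(z^2 - 2*z - 8) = z*(z - 4)*(z + 2)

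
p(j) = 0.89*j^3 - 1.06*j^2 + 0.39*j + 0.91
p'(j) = 2.67*j^2 - 2.12*j + 0.39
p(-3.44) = -49.20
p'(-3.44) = 39.28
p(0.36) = 0.95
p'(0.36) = -0.03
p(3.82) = 36.54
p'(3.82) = 31.25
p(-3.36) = -46.13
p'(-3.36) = 37.66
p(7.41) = 307.71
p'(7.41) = 131.29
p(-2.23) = -15.10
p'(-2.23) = 18.40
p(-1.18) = -2.49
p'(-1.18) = 6.61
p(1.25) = 1.48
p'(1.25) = 1.91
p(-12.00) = -1694.33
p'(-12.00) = 410.31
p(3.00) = 16.57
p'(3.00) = 18.06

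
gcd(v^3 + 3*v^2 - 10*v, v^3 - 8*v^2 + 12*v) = v^2 - 2*v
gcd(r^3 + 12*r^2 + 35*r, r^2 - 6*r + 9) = 1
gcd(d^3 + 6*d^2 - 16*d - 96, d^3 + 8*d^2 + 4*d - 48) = d^2 + 10*d + 24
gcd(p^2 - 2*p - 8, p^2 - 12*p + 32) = p - 4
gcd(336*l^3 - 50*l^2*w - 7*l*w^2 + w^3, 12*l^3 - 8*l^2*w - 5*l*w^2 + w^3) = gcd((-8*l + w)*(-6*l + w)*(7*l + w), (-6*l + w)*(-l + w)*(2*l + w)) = -6*l + w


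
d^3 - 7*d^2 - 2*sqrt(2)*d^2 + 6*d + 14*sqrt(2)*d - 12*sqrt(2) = (d - 6)*(d - 1)*(d - 2*sqrt(2))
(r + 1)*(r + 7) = r^2 + 8*r + 7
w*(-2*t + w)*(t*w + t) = -2*t^2*w^2 - 2*t^2*w + t*w^3 + t*w^2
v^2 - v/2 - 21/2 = (v - 7/2)*(v + 3)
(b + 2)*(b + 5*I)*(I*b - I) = I*b^3 - 5*b^2 + I*b^2 - 5*b - 2*I*b + 10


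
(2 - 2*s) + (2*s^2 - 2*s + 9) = 2*s^2 - 4*s + 11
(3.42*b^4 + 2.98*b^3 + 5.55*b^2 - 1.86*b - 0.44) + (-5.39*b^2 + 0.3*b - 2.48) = 3.42*b^4 + 2.98*b^3 + 0.16*b^2 - 1.56*b - 2.92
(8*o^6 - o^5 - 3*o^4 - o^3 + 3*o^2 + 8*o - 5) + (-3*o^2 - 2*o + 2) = 8*o^6 - o^5 - 3*o^4 - o^3 + 6*o - 3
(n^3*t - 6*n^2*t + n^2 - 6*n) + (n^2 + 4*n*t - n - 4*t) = n^3*t - 6*n^2*t + 2*n^2 + 4*n*t - 7*n - 4*t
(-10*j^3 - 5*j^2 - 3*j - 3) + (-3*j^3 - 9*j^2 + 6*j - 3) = -13*j^3 - 14*j^2 + 3*j - 6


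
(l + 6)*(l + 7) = l^2 + 13*l + 42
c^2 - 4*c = c*(c - 4)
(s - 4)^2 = s^2 - 8*s + 16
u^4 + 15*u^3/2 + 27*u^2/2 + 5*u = u*(u + 1/2)*(u + 2)*(u + 5)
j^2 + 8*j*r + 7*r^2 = (j + r)*(j + 7*r)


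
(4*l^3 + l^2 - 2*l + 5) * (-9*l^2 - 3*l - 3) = -36*l^5 - 21*l^4 + 3*l^3 - 42*l^2 - 9*l - 15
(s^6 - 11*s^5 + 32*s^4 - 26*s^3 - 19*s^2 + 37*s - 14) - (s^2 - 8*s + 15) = s^6 - 11*s^5 + 32*s^4 - 26*s^3 - 20*s^2 + 45*s - 29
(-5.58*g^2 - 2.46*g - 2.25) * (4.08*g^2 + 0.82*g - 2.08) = -22.7664*g^4 - 14.6124*g^3 + 0.409200000000002*g^2 + 3.2718*g + 4.68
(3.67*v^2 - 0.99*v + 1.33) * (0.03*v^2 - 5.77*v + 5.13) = 0.1101*v^4 - 21.2056*v^3 + 24.5793*v^2 - 12.7528*v + 6.8229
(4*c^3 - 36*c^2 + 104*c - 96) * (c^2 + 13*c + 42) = 4*c^5 + 16*c^4 - 196*c^3 - 256*c^2 + 3120*c - 4032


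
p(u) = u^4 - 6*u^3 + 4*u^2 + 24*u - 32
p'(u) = 4*u^3 - 18*u^2 + 8*u + 24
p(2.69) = -2.93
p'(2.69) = -6.87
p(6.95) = 646.93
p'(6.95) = 552.96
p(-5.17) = 1494.40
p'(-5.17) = -1051.23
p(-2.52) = 69.27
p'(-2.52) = -174.48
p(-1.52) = -32.83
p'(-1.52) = -43.79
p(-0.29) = -38.47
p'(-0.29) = 20.07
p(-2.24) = 26.92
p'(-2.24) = -129.19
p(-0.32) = -39.06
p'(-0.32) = 19.47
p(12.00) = 11200.00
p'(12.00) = 4440.00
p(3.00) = -5.00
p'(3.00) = -6.00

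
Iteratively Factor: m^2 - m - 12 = (m + 3)*(m - 4)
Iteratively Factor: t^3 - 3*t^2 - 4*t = (t)*(t^2 - 3*t - 4) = t*(t + 1)*(t - 4)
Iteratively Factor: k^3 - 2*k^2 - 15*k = (k + 3)*(k^2 - 5*k) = k*(k + 3)*(k - 5)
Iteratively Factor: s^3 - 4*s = (s + 2)*(s^2 - 2*s) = s*(s + 2)*(s - 2)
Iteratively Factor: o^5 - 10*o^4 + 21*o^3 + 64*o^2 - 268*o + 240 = (o - 2)*(o^4 - 8*o^3 + 5*o^2 + 74*o - 120) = (o - 2)*(o + 3)*(o^3 - 11*o^2 + 38*o - 40) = (o - 2)^2*(o + 3)*(o^2 - 9*o + 20) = (o - 4)*(o - 2)^2*(o + 3)*(o - 5)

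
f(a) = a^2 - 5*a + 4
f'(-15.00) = -35.00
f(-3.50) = 33.75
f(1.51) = -1.27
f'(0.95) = -3.10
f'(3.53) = 2.06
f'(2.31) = -0.38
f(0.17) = 3.18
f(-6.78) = 83.87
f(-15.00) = 304.00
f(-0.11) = 4.56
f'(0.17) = -4.66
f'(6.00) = 7.00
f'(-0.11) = -5.22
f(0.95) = 0.15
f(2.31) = -2.21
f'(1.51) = -1.98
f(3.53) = -1.19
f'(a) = 2*a - 5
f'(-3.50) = -12.00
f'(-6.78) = -18.56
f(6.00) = 10.00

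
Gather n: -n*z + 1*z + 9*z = -n*z + 10*z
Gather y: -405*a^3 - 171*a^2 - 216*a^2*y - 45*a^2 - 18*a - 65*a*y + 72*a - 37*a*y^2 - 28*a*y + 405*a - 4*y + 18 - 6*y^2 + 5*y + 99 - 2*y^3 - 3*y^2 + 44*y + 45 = -405*a^3 - 216*a^2 + 459*a - 2*y^3 + y^2*(-37*a - 9) + y*(-216*a^2 - 93*a + 45) + 162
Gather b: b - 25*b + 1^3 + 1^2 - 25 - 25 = -24*b - 48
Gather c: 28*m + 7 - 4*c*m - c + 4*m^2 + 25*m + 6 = c*(-4*m - 1) + 4*m^2 + 53*m + 13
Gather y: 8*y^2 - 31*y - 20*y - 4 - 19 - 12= 8*y^2 - 51*y - 35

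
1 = 1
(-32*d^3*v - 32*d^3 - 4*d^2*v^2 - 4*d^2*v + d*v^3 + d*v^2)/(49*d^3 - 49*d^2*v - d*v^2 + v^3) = d*(-32*d^2*v - 32*d^2 - 4*d*v^2 - 4*d*v + v^3 + v^2)/(49*d^3 - 49*d^2*v - d*v^2 + v^3)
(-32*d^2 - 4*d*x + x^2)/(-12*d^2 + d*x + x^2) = (-8*d + x)/(-3*d + x)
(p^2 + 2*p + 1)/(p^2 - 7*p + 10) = (p^2 + 2*p + 1)/(p^2 - 7*p + 10)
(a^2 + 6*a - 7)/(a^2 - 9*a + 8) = (a + 7)/(a - 8)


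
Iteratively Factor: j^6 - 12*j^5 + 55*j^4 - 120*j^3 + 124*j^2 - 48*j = (j - 2)*(j^5 - 10*j^4 + 35*j^3 - 50*j^2 + 24*j) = (j - 2)*(j - 1)*(j^4 - 9*j^3 + 26*j^2 - 24*j) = (j - 2)^2*(j - 1)*(j^3 - 7*j^2 + 12*j) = j*(j - 2)^2*(j - 1)*(j^2 - 7*j + 12) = j*(j - 4)*(j - 2)^2*(j - 1)*(j - 3)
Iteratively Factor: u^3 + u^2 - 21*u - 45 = (u + 3)*(u^2 - 2*u - 15) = (u - 5)*(u + 3)*(u + 3)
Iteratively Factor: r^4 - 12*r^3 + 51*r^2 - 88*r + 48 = (r - 1)*(r^3 - 11*r^2 + 40*r - 48) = (r - 3)*(r - 1)*(r^2 - 8*r + 16) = (r - 4)*(r - 3)*(r - 1)*(r - 4)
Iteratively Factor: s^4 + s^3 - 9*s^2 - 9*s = (s - 3)*(s^3 + 4*s^2 + 3*s) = (s - 3)*(s + 1)*(s^2 + 3*s) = s*(s - 3)*(s + 1)*(s + 3)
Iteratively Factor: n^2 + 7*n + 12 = (n + 4)*(n + 3)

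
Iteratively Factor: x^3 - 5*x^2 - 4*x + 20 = (x - 5)*(x^2 - 4) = (x - 5)*(x - 2)*(x + 2)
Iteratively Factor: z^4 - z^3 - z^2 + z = (z + 1)*(z^3 - 2*z^2 + z) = (z - 1)*(z + 1)*(z^2 - z) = z*(z - 1)*(z + 1)*(z - 1)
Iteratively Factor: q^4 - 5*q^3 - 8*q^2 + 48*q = (q)*(q^3 - 5*q^2 - 8*q + 48) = q*(q - 4)*(q^2 - q - 12) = q*(q - 4)^2*(q + 3)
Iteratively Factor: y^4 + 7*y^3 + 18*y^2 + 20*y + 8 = (y + 2)*(y^3 + 5*y^2 + 8*y + 4) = (y + 2)^2*(y^2 + 3*y + 2) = (y + 1)*(y + 2)^2*(y + 2)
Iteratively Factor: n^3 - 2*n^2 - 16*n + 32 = (n - 4)*(n^2 + 2*n - 8) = (n - 4)*(n - 2)*(n + 4)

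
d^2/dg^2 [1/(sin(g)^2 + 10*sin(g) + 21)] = 2*(-2*sin(g)^4 - 15*sin(g)^3 - 5*sin(g)^2 + 135*sin(g) + 79)/(sin(g)^2 + 10*sin(g) + 21)^3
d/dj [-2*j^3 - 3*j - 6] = -6*j^2 - 3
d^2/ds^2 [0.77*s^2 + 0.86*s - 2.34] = 1.54000000000000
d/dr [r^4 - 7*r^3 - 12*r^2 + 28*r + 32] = 4*r^3 - 21*r^2 - 24*r + 28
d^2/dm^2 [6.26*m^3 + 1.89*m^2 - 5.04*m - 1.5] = 37.56*m + 3.78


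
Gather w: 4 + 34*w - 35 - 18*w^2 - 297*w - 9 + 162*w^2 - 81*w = 144*w^2 - 344*w - 40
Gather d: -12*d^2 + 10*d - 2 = -12*d^2 + 10*d - 2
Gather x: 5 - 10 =-5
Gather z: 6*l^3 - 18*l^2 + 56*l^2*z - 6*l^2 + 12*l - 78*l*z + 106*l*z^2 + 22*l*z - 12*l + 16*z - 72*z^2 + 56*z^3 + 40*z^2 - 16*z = 6*l^3 - 24*l^2 + 56*z^3 + z^2*(106*l - 32) + z*(56*l^2 - 56*l)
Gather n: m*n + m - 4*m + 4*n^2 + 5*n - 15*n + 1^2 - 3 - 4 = -3*m + 4*n^2 + n*(m - 10) - 6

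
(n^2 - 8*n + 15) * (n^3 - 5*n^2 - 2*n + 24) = n^5 - 13*n^4 + 53*n^3 - 35*n^2 - 222*n + 360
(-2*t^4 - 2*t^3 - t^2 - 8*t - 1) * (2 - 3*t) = 6*t^5 + 2*t^4 - t^3 + 22*t^2 - 13*t - 2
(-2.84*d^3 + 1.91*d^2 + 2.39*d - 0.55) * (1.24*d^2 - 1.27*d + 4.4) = -3.5216*d^5 + 5.9752*d^4 - 11.9581*d^3 + 4.6867*d^2 + 11.2145*d - 2.42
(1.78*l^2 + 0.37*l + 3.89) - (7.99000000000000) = 1.78*l^2 + 0.37*l - 4.1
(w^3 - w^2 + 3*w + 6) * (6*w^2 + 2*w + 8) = 6*w^5 - 4*w^4 + 24*w^3 + 34*w^2 + 36*w + 48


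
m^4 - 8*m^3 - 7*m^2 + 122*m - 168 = (m - 7)*(m - 3)*(m - 2)*(m + 4)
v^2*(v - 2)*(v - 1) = v^4 - 3*v^3 + 2*v^2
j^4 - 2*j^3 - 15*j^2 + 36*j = j*(j - 3)^2*(j + 4)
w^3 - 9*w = w*(w - 3)*(w + 3)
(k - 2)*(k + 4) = k^2 + 2*k - 8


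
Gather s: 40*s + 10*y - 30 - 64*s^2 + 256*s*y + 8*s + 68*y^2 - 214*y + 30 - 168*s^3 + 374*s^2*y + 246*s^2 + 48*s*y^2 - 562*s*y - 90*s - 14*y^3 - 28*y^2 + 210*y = -168*s^3 + s^2*(374*y + 182) + s*(48*y^2 - 306*y - 42) - 14*y^3 + 40*y^2 + 6*y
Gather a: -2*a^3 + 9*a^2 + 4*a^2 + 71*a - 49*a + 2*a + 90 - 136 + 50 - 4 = -2*a^3 + 13*a^2 + 24*a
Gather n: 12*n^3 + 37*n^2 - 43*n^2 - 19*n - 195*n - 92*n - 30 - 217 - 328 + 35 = 12*n^3 - 6*n^2 - 306*n - 540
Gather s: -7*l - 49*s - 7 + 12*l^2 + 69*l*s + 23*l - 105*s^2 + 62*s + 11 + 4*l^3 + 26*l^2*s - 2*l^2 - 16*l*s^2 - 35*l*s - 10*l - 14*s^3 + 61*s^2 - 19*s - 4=4*l^3 + 10*l^2 + 6*l - 14*s^3 + s^2*(-16*l - 44) + s*(26*l^2 + 34*l - 6)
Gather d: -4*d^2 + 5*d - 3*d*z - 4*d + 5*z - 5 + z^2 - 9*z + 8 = -4*d^2 + d*(1 - 3*z) + z^2 - 4*z + 3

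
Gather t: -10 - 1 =-11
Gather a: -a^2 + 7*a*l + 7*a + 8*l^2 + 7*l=-a^2 + a*(7*l + 7) + 8*l^2 + 7*l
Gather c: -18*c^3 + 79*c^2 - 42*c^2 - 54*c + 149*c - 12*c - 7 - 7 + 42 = -18*c^3 + 37*c^2 + 83*c + 28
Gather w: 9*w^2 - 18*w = 9*w^2 - 18*w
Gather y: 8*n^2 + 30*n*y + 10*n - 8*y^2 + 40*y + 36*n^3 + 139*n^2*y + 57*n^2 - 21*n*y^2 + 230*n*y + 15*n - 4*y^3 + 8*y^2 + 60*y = 36*n^3 + 65*n^2 - 21*n*y^2 + 25*n - 4*y^3 + y*(139*n^2 + 260*n + 100)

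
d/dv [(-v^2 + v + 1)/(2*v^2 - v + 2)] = (-v^2 - 8*v + 3)/(4*v^4 - 4*v^3 + 9*v^2 - 4*v + 4)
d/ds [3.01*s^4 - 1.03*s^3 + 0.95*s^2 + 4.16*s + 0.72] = 12.04*s^3 - 3.09*s^2 + 1.9*s + 4.16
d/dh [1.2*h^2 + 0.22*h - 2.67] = 2.4*h + 0.22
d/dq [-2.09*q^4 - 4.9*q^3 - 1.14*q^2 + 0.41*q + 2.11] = -8.36*q^3 - 14.7*q^2 - 2.28*q + 0.41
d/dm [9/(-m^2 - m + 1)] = 9*(2*m + 1)/(m^2 + m - 1)^2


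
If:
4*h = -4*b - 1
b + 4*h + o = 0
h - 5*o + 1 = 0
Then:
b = -17/64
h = 1/64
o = 13/64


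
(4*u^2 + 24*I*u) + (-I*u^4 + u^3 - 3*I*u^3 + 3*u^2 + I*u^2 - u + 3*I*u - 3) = -I*u^4 + u^3 - 3*I*u^3 + 7*u^2 + I*u^2 - u + 27*I*u - 3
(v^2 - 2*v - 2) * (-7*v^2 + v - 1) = -7*v^4 + 15*v^3 + 11*v^2 + 2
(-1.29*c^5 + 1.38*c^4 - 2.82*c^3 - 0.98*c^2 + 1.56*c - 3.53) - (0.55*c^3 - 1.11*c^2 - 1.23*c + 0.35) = -1.29*c^5 + 1.38*c^4 - 3.37*c^3 + 0.13*c^2 + 2.79*c - 3.88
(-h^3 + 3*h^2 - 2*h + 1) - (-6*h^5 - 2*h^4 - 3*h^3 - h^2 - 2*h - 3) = 6*h^5 + 2*h^4 + 2*h^3 + 4*h^2 + 4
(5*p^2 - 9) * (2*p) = 10*p^3 - 18*p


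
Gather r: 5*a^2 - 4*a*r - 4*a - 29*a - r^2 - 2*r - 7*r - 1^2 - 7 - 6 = 5*a^2 - 33*a - r^2 + r*(-4*a - 9) - 14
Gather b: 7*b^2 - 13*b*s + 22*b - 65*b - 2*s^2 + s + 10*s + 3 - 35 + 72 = 7*b^2 + b*(-13*s - 43) - 2*s^2 + 11*s + 40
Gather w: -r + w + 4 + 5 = -r + w + 9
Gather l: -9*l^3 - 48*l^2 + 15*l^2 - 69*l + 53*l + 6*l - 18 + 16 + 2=-9*l^3 - 33*l^2 - 10*l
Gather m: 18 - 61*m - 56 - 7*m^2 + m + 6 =-7*m^2 - 60*m - 32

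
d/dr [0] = 0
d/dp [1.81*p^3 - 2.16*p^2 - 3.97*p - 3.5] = 5.43*p^2 - 4.32*p - 3.97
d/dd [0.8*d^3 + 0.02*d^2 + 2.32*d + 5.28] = 2.4*d^2 + 0.04*d + 2.32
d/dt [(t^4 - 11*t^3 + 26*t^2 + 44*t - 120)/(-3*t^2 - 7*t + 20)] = 2*(-3*t^5 + 6*t^4 + 117*t^3 - 355*t^2 + 160*t + 20)/(9*t^4 + 42*t^3 - 71*t^2 - 280*t + 400)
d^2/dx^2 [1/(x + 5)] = 2/(x + 5)^3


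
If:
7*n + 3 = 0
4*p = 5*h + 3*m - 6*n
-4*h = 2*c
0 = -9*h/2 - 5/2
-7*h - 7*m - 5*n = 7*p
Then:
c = 10/9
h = -5/9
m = 179/343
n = -3/7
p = 1049/3087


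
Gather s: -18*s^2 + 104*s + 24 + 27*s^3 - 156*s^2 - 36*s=27*s^3 - 174*s^2 + 68*s + 24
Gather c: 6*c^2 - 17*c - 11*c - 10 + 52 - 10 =6*c^2 - 28*c + 32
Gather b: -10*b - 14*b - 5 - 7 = -24*b - 12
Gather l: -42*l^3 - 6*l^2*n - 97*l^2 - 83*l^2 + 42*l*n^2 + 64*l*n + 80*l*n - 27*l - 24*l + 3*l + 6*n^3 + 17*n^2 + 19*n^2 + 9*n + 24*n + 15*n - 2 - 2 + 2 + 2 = -42*l^3 + l^2*(-6*n - 180) + l*(42*n^2 + 144*n - 48) + 6*n^3 + 36*n^2 + 48*n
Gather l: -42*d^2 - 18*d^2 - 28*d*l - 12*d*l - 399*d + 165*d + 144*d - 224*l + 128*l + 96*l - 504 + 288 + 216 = -60*d^2 - 40*d*l - 90*d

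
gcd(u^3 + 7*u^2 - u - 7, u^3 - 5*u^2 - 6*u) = u + 1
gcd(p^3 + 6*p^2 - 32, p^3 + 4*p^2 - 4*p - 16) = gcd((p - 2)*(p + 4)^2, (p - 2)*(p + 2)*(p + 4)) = p^2 + 2*p - 8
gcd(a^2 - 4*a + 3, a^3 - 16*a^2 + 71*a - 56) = a - 1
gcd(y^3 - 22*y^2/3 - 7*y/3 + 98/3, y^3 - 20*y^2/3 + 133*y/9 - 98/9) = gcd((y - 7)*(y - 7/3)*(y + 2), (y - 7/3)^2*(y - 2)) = y - 7/3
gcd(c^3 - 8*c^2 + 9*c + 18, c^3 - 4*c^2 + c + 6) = c^2 - 2*c - 3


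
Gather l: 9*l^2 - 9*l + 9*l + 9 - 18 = 9*l^2 - 9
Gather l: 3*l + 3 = 3*l + 3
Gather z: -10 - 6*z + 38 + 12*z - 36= 6*z - 8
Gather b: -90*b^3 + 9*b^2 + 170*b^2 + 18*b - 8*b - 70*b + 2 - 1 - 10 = -90*b^3 + 179*b^2 - 60*b - 9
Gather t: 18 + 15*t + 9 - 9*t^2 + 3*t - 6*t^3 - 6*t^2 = -6*t^3 - 15*t^2 + 18*t + 27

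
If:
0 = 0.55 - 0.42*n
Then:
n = 1.31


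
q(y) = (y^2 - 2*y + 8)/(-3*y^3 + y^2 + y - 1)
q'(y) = (2*y - 2)/(-3*y^3 + y^2 + y - 1) + (y^2 - 2*y + 8)*(9*y^2 - 2*y - 1)/(-3*y^3 + y^2 + y - 1)^2 = (2*(1 - y)*(3*y^3 - y^2 - y + 1) - (-9*y^2 + 2*y + 1)*(y^2 - 2*y + 8))/(3*y^3 - y^2 - y + 1)^2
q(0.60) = -10.41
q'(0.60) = 16.89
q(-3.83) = 0.17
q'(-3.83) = 0.08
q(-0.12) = -7.50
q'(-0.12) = -2.26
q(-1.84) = 0.78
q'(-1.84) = 1.05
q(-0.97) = 6.37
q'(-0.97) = 32.75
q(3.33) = -0.13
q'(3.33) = 0.07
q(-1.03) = 4.82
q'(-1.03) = 20.37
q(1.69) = -0.68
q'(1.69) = 1.21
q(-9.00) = 0.05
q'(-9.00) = 0.01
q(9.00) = -0.03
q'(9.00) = 0.00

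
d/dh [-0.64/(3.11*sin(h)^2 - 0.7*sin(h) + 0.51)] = (3.9808*sin(h) - 0.448)*cos(h)/(3.11*sin(h)^2 - 0.7*sin(h) + 0.51)^2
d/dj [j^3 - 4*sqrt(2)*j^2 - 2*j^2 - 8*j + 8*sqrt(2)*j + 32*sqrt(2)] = 3*j^2 - 8*sqrt(2)*j - 4*j - 8 + 8*sqrt(2)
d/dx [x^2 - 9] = 2*x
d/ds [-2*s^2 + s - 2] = 1 - 4*s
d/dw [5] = 0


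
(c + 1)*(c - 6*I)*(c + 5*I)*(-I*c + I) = -I*c^4 - c^3 - 29*I*c^2 + c + 30*I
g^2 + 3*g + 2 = (g + 1)*(g + 2)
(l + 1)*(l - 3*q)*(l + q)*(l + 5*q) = l^4 + 3*l^3*q + l^3 - 13*l^2*q^2 + 3*l^2*q - 15*l*q^3 - 13*l*q^2 - 15*q^3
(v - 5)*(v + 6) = v^2 + v - 30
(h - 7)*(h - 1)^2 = h^3 - 9*h^2 + 15*h - 7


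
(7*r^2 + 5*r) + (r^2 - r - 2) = 8*r^2 + 4*r - 2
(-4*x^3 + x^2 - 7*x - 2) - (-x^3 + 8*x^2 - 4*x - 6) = -3*x^3 - 7*x^2 - 3*x + 4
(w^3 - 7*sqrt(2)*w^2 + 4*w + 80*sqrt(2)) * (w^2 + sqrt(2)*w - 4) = w^5 - 6*sqrt(2)*w^4 - 14*w^3 + 112*sqrt(2)*w^2 + 144*w - 320*sqrt(2)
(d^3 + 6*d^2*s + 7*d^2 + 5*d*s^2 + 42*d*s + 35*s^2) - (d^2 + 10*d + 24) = d^3 + 6*d^2*s + 6*d^2 + 5*d*s^2 + 42*d*s - 10*d + 35*s^2 - 24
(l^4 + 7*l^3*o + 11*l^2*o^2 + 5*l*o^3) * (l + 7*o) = l^5 + 14*l^4*o + 60*l^3*o^2 + 82*l^2*o^3 + 35*l*o^4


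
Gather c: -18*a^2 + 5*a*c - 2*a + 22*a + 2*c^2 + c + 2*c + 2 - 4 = -18*a^2 + 20*a + 2*c^2 + c*(5*a + 3) - 2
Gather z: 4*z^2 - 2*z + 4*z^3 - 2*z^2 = 4*z^3 + 2*z^2 - 2*z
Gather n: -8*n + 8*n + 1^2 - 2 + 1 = 0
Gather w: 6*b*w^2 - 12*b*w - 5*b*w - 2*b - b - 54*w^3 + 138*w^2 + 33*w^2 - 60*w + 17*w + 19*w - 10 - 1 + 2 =-3*b - 54*w^3 + w^2*(6*b + 171) + w*(-17*b - 24) - 9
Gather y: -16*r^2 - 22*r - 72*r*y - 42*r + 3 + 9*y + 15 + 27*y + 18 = -16*r^2 - 64*r + y*(36 - 72*r) + 36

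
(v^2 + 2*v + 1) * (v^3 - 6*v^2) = v^5 - 4*v^4 - 11*v^3 - 6*v^2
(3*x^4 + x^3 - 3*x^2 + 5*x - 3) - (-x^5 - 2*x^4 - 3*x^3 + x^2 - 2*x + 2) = x^5 + 5*x^4 + 4*x^3 - 4*x^2 + 7*x - 5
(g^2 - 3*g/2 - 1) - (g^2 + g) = -5*g/2 - 1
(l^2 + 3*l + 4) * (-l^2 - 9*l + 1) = -l^4 - 12*l^3 - 30*l^2 - 33*l + 4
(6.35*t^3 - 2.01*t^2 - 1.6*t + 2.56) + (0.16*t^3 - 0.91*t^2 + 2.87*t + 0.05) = 6.51*t^3 - 2.92*t^2 + 1.27*t + 2.61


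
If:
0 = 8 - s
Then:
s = 8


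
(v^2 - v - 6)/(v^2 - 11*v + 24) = (v + 2)/(v - 8)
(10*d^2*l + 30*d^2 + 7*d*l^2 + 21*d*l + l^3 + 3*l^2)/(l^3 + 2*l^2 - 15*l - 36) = (10*d^2 + 7*d*l + l^2)/(l^2 - l - 12)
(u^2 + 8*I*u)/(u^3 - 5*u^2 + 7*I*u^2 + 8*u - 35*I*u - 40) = u/(u^2 - u*(5 + I) + 5*I)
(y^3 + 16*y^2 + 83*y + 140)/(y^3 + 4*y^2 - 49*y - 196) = (y + 5)/(y - 7)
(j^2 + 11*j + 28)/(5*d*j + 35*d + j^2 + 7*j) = (j + 4)/(5*d + j)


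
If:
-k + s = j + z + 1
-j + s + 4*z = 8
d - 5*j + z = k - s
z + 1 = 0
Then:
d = 4*s - 47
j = s - 12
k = 12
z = -1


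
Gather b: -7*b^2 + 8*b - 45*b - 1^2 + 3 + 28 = -7*b^2 - 37*b + 30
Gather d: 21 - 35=-14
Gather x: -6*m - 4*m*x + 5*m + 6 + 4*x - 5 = -m + x*(4 - 4*m) + 1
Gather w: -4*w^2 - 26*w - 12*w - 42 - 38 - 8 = -4*w^2 - 38*w - 88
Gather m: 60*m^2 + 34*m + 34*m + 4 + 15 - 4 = 60*m^2 + 68*m + 15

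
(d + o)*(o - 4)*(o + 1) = d*o^2 - 3*d*o - 4*d + o^3 - 3*o^2 - 4*o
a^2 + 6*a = a*(a + 6)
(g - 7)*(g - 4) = g^2 - 11*g + 28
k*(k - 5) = k^2 - 5*k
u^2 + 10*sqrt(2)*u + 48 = (u + 4*sqrt(2))*(u + 6*sqrt(2))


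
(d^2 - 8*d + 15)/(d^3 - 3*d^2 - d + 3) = (d - 5)/(d^2 - 1)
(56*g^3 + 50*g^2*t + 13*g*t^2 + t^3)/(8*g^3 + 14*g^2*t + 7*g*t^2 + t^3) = (7*g + t)/(g + t)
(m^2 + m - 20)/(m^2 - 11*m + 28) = (m + 5)/(m - 7)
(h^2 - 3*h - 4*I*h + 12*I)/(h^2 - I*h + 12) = (h - 3)/(h + 3*I)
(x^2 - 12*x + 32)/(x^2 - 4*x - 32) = (x - 4)/(x + 4)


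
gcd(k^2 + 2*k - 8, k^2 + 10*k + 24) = k + 4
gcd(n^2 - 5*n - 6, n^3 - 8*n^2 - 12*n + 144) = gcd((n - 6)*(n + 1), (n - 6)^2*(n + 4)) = n - 6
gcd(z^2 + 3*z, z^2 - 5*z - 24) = z + 3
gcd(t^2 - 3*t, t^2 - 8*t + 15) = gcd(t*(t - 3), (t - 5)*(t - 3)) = t - 3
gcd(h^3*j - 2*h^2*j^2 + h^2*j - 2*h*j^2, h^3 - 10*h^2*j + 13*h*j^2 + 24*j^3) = 1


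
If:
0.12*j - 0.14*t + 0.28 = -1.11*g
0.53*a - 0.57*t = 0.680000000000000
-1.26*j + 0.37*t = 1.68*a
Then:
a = 1.07547169811321*t + 1.28301886792453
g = 0.249403041855872*t - 0.0673125956144824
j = -1.14031147050015*t - 1.71069182389937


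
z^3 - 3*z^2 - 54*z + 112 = (z - 8)*(z - 2)*(z + 7)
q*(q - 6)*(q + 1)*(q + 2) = q^4 - 3*q^3 - 16*q^2 - 12*q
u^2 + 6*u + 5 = (u + 1)*(u + 5)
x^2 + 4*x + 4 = (x + 2)^2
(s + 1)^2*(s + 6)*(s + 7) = s^4 + 15*s^3 + 69*s^2 + 97*s + 42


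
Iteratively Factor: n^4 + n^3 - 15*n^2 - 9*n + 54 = (n + 3)*(n^3 - 2*n^2 - 9*n + 18) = (n - 2)*(n + 3)*(n^2 - 9) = (n - 3)*(n - 2)*(n + 3)*(n + 3)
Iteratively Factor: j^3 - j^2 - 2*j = (j)*(j^2 - j - 2) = j*(j - 2)*(j + 1)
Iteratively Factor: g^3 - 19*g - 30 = (g - 5)*(g^2 + 5*g + 6) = (g - 5)*(g + 3)*(g + 2)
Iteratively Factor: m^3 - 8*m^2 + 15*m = (m - 5)*(m^2 - 3*m) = (m - 5)*(m - 3)*(m)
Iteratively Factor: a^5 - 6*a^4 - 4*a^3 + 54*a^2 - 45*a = (a)*(a^4 - 6*a^3 - 4*a^2 + 54*a - 45) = a*(a + 3)*(a^3 - 9*a^2 + 23*a - 15) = a*(a - 5)*(a + 3)*(a^2 - 4*a + 3) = a*(a - 5)*(a - 3)*(a + 3)*(a - 1)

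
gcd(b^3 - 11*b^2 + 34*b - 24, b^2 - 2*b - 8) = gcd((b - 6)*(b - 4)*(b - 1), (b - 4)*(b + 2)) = b - 4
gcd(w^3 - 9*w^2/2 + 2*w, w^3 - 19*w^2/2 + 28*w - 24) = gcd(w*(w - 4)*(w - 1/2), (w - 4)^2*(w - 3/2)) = w - 4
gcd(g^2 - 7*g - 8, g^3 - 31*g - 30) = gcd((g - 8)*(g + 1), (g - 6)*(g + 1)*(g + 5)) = g + 1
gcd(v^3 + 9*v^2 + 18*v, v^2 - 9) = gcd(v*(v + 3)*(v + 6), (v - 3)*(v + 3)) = v + 3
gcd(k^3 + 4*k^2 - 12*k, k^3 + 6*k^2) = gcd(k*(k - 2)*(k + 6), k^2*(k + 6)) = k^2 + 6*k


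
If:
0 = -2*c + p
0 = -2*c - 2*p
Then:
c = 0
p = 0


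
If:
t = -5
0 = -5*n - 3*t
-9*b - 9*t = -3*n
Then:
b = 6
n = 3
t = -5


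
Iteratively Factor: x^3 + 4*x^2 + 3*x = (x + 1)*(x^2 + 3*x) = (x + 1)*(x + 3)*(x)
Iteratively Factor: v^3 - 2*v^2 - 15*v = (v + 3)*(v^2 - 5*v) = (v - 5)*(v + 3)*(v)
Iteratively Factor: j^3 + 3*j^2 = (j)*(j^2 + 3*j) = j^2*(j + 3)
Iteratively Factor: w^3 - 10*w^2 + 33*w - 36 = (w - 4)*(w^2 - 6*w + 9) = (w - 4)*(w - 3)*(w - 3)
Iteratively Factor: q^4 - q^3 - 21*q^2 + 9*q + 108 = (q - 3)*(q^3 + 2*q^2 - 15*q - 36) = (q - 4)*(q - 3)*(q^2 + 6*q + 9) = (q - 4)*(q - 3)*(q + 3)*(q + 3)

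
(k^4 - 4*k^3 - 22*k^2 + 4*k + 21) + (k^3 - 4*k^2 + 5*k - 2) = k^4 - 3*k^3 - 26*k^2 + 9*k + 19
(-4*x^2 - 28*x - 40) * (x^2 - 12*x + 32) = -4*x^4 + 20*x^3 + 168*x^2 - 416*x - 1280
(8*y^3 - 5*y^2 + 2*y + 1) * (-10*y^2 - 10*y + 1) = -80*y^5 - 30*y^4 + 38*y^3 - 35*y^2 - 8*y + 1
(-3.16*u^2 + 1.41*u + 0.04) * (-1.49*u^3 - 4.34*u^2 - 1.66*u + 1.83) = 4.7084*u^5 + 11.6135*u^4 - 0.9334*u^3 - 8.297*u^2 + 2.5139*u + 0.0732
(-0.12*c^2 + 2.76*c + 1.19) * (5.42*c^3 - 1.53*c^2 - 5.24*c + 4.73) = -0.6504*c^5 + 15.1428*c^4 + 2.8558*c^3 - 16.8507*c^2 + 6.8192*c + 5.6287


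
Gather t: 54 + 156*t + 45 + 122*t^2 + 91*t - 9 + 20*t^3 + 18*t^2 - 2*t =20*t^3 + 140*t^2 + 245*t + 90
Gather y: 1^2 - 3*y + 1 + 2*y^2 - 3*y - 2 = 2*y^2 - 6*y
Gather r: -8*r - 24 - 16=-8*r - 40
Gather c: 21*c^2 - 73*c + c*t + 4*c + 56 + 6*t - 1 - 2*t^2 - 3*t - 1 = 21*c^2 + c*(t - 69) - 2*t^2 + 3*t + 54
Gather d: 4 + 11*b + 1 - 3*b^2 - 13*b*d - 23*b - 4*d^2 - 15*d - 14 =-3*b^2 - 12*b - 4*d^2 + d*(-13*b - 15) - 9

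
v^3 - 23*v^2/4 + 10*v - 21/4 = (v - 3)*(v - 7/4)*(v - 1)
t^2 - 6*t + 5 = (t - 5)*(t - 1)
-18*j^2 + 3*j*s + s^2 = (-3*j + s)*(6*j + s)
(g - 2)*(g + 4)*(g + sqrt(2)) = g^3 + sqrt(2)*g^2 + 2*g^2 - 8*g + 2*sqrt(2)*g - 8*sqrt(2)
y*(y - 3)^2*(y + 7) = y^4 + y^3 - 33*y^2 + 63*y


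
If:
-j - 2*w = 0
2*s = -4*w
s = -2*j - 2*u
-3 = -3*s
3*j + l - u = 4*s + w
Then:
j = 1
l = -1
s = 1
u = -3/2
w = -1/2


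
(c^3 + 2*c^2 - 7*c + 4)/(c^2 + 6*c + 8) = (c^2 - 2*c + 1)/(c + 2)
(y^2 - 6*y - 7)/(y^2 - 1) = (y - 7)/(y - 1)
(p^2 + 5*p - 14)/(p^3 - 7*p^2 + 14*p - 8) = (p + 7)/(p^2 - 5*p + 4)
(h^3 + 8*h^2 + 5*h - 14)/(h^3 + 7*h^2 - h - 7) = (h + 2)/(h + 1)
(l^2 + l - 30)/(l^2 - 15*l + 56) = (l^2 + l - 30)/(l^2 - 15*l + 56)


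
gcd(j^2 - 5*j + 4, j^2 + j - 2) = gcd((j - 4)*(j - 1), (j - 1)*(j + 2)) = j - 1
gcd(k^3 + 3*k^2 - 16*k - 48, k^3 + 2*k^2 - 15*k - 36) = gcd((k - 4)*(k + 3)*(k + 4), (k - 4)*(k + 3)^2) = k^2 - k - 12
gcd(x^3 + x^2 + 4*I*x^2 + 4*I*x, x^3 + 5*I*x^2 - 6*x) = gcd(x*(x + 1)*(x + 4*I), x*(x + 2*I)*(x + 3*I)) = x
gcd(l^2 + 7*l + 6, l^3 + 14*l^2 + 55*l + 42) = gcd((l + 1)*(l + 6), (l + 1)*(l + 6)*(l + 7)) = l^2 + 7*l + 6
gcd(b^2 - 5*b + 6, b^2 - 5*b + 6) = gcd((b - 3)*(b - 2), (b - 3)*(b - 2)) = b^2 - 5*b + 6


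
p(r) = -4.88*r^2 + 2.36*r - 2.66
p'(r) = 2.36 - 9.76*r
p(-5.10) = -141.62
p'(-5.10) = 52.14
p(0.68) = -3.31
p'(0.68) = -4.28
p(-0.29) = -3.75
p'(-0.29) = 5.19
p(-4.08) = -93.52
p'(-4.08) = 42.18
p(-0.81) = -7.77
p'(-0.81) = 10.27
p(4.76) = -102.00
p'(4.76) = -44.10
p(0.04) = -2.57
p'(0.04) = 1.97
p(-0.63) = -6.08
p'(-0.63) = 8.51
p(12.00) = -677.06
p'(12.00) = -114.76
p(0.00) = -2.66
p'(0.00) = 2.36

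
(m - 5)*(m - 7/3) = m^2 - 22*m/3 + 35/3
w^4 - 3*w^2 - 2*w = w*(w - 2)*(w + 1)^2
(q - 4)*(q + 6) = q^2 + 2*q - 24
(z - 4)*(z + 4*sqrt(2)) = z^2 - 4*z + 4*sqrt(2)*z - 16*sqrt(2)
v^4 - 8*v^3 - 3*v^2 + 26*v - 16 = (v - 8)*(v - 1)^2*(v + 2)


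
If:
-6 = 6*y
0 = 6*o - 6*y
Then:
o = -1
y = -1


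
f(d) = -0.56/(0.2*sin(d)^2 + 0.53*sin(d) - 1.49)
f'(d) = -0.56*(-0.4*sin(d)*cos(d) - 0.53*cos(d))/(0.2*sin(d)^2 + 0.53*sin(d) - 1.49)^2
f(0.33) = 0.43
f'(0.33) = 0.21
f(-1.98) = 0.31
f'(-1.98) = -0.01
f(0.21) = 0.41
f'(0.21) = 0.18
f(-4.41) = 0.70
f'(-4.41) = -0.24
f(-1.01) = 0.31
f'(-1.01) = 0.02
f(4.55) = 0.31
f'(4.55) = -0.00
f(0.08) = 0.39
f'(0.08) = 0.15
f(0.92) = 0.59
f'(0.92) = 0.32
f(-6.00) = 0.42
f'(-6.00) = 0.20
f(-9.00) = 0.33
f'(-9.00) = -0.07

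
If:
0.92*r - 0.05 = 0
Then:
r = 0.05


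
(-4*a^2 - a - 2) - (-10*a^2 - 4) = 6*a^2 - a + 2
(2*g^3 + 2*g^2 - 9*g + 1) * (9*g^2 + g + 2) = 18*g^5 + 20*g^4 - 75*g^3 + 4*g^2 - 17*g + 2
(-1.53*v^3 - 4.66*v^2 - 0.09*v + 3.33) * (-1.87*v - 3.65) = 2.8611*v^4 + 14.2987*v^3 + 17.1773*v^2 - 5.8986*v - 12.1545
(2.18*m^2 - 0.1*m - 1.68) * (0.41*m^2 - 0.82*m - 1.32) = 0.8938*m^4 - 1.8286*m^3 - 3.4844*m^2 + 1.5096*m + 2.2176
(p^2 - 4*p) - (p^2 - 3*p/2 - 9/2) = 9/2 - 5*p/2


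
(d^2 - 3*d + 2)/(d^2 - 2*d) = (d - 1)/d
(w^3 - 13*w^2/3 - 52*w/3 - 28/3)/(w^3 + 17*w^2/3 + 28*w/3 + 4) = (w - 7)/(w + 3)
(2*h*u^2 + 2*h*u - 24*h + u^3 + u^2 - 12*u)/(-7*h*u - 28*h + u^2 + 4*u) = (2*h*u - 6*h + u^2 - 3*u)/(-7*h + u)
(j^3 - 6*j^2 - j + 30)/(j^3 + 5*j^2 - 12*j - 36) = (j - 5)/(j + 6)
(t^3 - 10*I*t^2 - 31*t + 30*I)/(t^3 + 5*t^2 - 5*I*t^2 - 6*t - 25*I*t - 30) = (t - 5*I)/(t + 5)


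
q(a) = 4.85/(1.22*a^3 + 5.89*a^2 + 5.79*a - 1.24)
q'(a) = 4.85*(-3.66*a^2 - 11.78*a - 5.79)/(1.22*a^3 + 5.89*a^2 + 5.79*a - 1.24)^2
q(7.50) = 0.01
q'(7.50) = -0.00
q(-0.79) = -1.77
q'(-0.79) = 0.80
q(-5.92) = -0.06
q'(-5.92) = -0.05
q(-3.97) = -0.63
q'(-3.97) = -1.36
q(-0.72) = -1.73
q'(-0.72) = 0.49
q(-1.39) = -4.09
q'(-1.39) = 12.14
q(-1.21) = -2.72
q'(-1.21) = 4.73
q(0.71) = 0.77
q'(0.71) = -1.97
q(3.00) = 0.05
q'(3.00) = -0.03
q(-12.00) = -0.00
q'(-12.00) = -0.00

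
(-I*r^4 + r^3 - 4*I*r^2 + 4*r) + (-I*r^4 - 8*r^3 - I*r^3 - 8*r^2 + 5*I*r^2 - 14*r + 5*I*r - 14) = -2*I*r^4 - 7*r^3 - I*r^3 - 8*r^2 + I*r^2 - 10*r + 5*I*r - 14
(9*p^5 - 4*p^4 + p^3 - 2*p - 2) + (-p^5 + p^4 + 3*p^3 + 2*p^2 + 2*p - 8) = 8*p^5 - 3*p^4 + 4*p^3 + 2*p^2 - 10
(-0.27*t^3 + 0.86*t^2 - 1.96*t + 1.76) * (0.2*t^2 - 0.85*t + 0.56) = -0.054*t^5 + 0.4015*t^4 - 1.2742*t^3 + 2.4996*t^2 - 2.5936*t + 0.9856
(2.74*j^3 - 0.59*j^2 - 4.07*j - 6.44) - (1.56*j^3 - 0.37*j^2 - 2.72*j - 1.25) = 1.18*j^3 - 0.22*j^2 - 1.35*j - 5.19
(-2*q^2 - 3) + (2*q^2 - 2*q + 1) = -2*q - 2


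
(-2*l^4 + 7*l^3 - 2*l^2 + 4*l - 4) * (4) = -8*l^4 + 28*l^3 - 8*l^2 + 16*l - 16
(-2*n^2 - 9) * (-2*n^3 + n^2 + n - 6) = 4*n^5 - 2*n^4 + 16*n^3 + 3*n^2 - 9*n + 54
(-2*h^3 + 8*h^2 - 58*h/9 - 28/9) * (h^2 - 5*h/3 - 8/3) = -2*h^5 + 34*h^4/3 - 130*h^3/9 - 370*h^2/27 + 604*h/27 + 224/27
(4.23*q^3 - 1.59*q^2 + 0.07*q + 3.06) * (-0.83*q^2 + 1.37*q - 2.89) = -3.5109*q^5 + 7.1148*q^4 - 14.4611*q^3 + 2.1512*q^2 + 3.9899*q - 8.8434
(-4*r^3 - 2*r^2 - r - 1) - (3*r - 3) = -4*r^3 - 2*r^2 - 4*r + 2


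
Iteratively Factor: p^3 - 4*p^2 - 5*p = (p)*(p^2 - 4*p - 5) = p*(p - 5)*(p + 1)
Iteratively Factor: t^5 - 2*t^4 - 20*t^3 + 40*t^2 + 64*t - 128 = (t + 2)*(t^4 - 4*t^3 - 12*t^2 + 64*t - 64) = (t - 4)*(t + 2)*(t^3 - 12*t + 16) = (t - 4)*(t - 2)*(t + 2)*(t^2 + 2*t - 8) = (t - 4)*(t - 2)^2*(t + 2)*(t + 4)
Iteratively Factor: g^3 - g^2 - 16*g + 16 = (g - 1)*(g^2 - 16) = (g - 1)*(g + 4)*(g - 4)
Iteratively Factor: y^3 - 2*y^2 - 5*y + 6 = (y - 3)*(y^2 + y - 2) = (y - 3)*(y + 2)*(y - 1)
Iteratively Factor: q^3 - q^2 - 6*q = (q + 2)*(q^2 - 3*q) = q*(q + 2)*(q - 3)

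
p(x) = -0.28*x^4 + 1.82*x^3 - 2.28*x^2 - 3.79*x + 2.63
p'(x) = -1.12*x^3 + 5.46*x^2 - 4.56*x - 3.79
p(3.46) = -2.52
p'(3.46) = -0.60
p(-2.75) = -58.05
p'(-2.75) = 73.33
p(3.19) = -2.58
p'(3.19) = 0.87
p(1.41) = -3.25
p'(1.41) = -2.50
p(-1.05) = 1.65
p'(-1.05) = 8.31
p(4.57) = -10.73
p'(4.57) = -17.49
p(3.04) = -2.74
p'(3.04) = 1.34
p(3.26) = -2.53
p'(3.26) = 0.57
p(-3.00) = -78.34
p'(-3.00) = 89.27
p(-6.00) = -812.71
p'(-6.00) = 462.05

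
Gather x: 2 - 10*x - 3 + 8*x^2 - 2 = 8*x^2 - 10*x - 3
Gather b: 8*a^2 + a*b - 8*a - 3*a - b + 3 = 8*a^2 - 11*a + b*(a - 1) + 3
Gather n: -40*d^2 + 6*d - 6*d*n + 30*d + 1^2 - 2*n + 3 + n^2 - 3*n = -40*d^2 + 36*d + n^2 + n*(-6*d - 5) + 4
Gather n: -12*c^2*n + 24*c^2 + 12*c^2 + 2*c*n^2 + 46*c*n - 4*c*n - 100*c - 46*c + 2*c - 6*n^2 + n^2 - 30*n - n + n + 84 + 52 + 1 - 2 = 36*c^2 - 144*c + n^2*(2*c - 5) + n*(-12*c^2 + 42*c - 30) + 135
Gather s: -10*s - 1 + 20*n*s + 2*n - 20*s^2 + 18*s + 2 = 2*n - 20*s^2 + s*(20*n + 8) + 1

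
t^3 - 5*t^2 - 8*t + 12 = (t - 6)*(t - 1)*(t + 2)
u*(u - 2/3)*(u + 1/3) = u^3 - u^2/3 - 2*u/9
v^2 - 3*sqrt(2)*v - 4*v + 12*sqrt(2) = (v - 4)*(v - 3*sqrt(2))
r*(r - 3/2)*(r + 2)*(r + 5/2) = r^4 + 3*r^3 - 7*r^2/4 - 15*r/2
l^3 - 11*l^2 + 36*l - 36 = (l - 6)*(l - 3)*(l - 2)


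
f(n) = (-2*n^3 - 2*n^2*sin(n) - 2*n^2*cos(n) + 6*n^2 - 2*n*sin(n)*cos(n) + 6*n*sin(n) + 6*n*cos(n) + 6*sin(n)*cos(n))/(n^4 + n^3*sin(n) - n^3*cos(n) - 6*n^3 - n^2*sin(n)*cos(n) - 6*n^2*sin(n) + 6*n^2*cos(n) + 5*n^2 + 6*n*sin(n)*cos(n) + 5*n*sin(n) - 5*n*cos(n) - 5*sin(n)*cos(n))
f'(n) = (-2*n^3 - 2*n^2*sin(n) - 2*n^2*cos(n) + 6*n^2 - 2*n*sin(n)*cos(n) + 6*n*sin(n) + 6*n*cos(n) + 6*sin(n)*cos(n))*(-n^3*sin(n) - n^3*cos(n) - 4*n^3 - n^2*sin(n)^2 + 3*n^2*sin(n) + n^2*cos(n)^2 + 9*n^2*cos(n) + 18*n^2 + 6*n*sin(n)^2 + 2*n*sin(n)*cos(n) + 7*n*sin(n) - 6*n*cos(n)^2 - 17*n*cos(n) - 10*n - 5*sin(n)^2 - 6*sin(n)*cos(n) - 5*sin(n) + 5*cos(n)^2 + 5*cos(n))/(n^4 + n^3*sin(n) - n^3*cos(n) - 6*n^3 - n^2*sin(n)*cos(n) - 6*n^2*sin(n) + 6*n^2*cos(n) + 5*n^2 + 6*n*sin(n)*cos(n) + 5*n*sin(n) - 5*n*cos(n) - 5*sin(n)*cos(n))^2 + (2*n^2*sin(n) - 2*n^2*cos(n) - 6*n^2 + 2*n*sin(n)^2 - 10*n*sin(n) - 2*n*cos(n)^2 + 2*n*cos(n) + 12*n - 6*sin(n)^2 - 2*sin(n)*cos(n) + 6*sin(n) + 6*cos(n)^2 + 6*cos(n))/(n^4 + n^3*sin(n) - n^3*cos(n) - 6*n^3 - n^2*sin(n)*cos(n) - 6*n^2*sin(n) + 6*n^2*cos(n) + 5*n^2 + 6*n*sin(n)*cos(n) + 5*n*sin(n) - 5*n*cos(n) - 5*sin(n)*cos(n))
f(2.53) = -0.13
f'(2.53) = 0.33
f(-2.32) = 0.80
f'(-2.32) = -0.13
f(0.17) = -2.00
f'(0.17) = -6.42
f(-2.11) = 0.76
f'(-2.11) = -0.27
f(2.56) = -0.12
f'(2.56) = 0.32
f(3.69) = 0.24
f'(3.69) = 0.56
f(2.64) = -0.09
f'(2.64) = 0.29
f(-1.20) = 0.33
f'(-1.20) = -0.62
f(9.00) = -0.31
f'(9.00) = 0.09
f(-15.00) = 0.12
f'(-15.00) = 0.00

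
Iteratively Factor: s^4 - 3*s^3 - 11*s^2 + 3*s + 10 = (s + 2)*(s^3 - 5*s^2 - s + 5) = (s - 1)*(s + 2)*(s^2 - 4*s - 5) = (s - 1)*(s + 1)*(s + 2)*(s - 5)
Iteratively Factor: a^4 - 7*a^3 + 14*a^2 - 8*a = (a - 4)*(a^3 - 3*a^2 + 2*a) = (a - 4)*(a - 1)*(a^2 - 2*a) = (a - 4)*(a - 2)*(a - 1)*(a)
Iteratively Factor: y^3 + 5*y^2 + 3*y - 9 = (y + 3)*(y^2 + 2*y - 3) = (y + 3)^2*(y - 1)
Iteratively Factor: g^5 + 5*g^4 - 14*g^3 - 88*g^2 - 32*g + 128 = (g + 4)*(g^4 + g^3 - 18*g^2 - 16*g + 32) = (g - 1)*(g + 4)*(g^3 + 2*g^2 - 16*g - 32) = (g - 4)*(g - 1)*(g + 4)*(g^2 + 6*g + 8) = (g - 4)*(g - 1)*(g + 4)^2*(g + 2)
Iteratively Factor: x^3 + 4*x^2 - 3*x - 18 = (x + 3)*(x^2 + x - 6) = (x + 3)^2*(x - 2)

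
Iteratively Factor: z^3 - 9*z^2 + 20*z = (z)*(z^2 - 9*z + 20) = z*(z - 4)*(z - 5)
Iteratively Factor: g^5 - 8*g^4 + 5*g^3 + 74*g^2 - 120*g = (g + 3)*(g^4 - 11*g^3 + 38*g^2 - 40*g) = (g - 2)*(g + 3)*(g^3 - 9*g^2 + 20*g) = (g - 4)*(g - 2)*(g + 3)*(g^2 - 5*g) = g*(g - 4)*(g - 2)*(g + 3)*(g - 5)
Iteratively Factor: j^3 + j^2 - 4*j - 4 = (j + 2)*(j^2 - j - 2) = (j - 2)*(j + 2)*(j + 1)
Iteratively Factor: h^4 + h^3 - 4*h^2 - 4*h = (h)*(h^3 + h^2 - 4*h - 4) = h*(h - 2)*(h^2 + 3*h + 2) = h*(h - 2)*(h + 1)*(h + 2)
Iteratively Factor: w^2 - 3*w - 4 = (w - 4)*(w + 1)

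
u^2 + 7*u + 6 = (u + 1)*(u + 6)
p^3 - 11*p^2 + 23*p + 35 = (p - 7)*(p - 5)*(p + 1)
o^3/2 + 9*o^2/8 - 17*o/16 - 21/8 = (o/2 + 1)*(o - 3/2)*(o + 7/4)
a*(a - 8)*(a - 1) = a^3 - 9*a^2 + 8*a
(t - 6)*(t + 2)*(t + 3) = t^3 - t^2 - 24*t - 36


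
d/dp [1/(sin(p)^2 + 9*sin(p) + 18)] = -(2*sin(p) + 9)*cos(p)/(sin(p)^2 + 9*sin(p) + 18)^2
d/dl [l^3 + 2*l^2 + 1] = l*(3*l + 4)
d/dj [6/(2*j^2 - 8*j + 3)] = 24*(2 - j)/(2*j^2 - 8*j + 3)^2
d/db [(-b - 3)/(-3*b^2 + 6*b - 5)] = (3*b^2 - 6*b - 6*(b - 1)*(b + 3) + 5)/(3*b^2 - 6*b + 5)^2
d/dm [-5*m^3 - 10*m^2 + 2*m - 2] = -15*m^2 - 20*m + 2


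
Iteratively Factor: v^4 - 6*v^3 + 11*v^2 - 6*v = (v - 1)*(v^3 - 5*v^2 + 6*v) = v*(v - 1)*(v^2 - 5*v + 6) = v*(v - 2)*(v - 1)*(v - 3)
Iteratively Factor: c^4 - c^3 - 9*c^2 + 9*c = (c - 3)*(c^3 + 2*c^2 - 3*c) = (c - 3)*(c + 3)*(c^2 - c) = c*(c - 3)*(c + 3)*(c - 1)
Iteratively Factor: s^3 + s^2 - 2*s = (s - 1)*(s^2 + 2*s) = s*(s - 1)*(s + 2)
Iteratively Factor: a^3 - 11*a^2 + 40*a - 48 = (a - 4)*(a^2 - 7*a + 12) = (a - 4)^2*(a - 3)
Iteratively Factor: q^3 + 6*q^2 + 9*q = (q + 3)*(q^2 + 3*q) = (q + 3)^2*(q)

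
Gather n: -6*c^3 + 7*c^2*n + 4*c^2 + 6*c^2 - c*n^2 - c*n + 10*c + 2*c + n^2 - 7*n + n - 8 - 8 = -6*c^3 + 10*c^2 + 12*c + n^2*(1 - c) + n*(7*c^2 - c - 6) - 16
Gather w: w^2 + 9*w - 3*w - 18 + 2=w^2 + 6*w - 16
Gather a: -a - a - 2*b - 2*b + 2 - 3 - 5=-2*a - 4*b - 6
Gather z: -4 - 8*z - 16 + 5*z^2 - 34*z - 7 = 5*z^2 - 42*z - 27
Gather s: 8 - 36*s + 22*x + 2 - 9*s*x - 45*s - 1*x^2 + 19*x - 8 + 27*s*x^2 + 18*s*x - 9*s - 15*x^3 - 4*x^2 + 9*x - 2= s*(27*x^2 + 9*x - 90) - 15*x^3 - 5*x^2 + 50*x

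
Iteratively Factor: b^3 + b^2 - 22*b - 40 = (b - 5)*(b^2 + 6*b + 8) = (b - 5)*(b + 2)*(b + 4)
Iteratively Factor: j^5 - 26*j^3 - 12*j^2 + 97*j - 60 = (j - 5)*(j^4 + 5*j^3 - j^2 - 17*j + 12) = (j - 5)*(j + 3)*(j^3 + 2*j^2 - 7*j + 4) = (j - 5)*(j - 1)*(j + 3)*(j^2 + 3*j - 4) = (j - 5)*(j - 1)^2*(j + 3)*(j + 4)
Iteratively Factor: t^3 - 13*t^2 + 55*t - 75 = (t - 5)*(t^2 - 8*t + 15) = (t - 5)*(t - 3)*(t - 5)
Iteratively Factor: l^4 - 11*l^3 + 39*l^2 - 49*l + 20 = (l - 4)*(l^3 - 7*l^2 + 11*l - 5) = (l - 4)*(l - 1)*(l^2 - 6*l + 5) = (l - 5)*(l - 4)*(l - 1)*(l - 1)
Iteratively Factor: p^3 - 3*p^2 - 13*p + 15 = (p - 5)*(p^2 + 2*p - 3) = (p - 5)*(p + 3)*(p - 1)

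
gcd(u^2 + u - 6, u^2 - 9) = u + 3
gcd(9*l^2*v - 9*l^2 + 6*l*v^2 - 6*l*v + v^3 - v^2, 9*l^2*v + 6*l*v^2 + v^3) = 9*l^2 + 6*l*v + v^2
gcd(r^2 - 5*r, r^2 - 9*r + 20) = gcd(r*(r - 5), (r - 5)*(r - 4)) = r - 5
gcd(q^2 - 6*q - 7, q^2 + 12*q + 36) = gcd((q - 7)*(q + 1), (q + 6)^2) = 1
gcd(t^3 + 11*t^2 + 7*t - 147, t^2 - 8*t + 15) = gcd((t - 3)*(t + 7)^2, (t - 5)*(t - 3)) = t - 3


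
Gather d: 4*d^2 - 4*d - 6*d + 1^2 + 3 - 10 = 4*d^2 - 10*d - 6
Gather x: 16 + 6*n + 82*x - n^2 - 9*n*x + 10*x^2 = -n^2 + 6*n + 10*x^2 + x*(82 - 9*n) + 16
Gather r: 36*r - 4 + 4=36*r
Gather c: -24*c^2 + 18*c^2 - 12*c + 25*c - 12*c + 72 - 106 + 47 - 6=-6*c^2 + c + 7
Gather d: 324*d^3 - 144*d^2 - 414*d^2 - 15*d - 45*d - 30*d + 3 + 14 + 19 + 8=324*d^3 - 558*d^2 - 90*d + 44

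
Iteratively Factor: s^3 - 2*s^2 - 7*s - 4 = (s + 1)*(s^2 - 3*s - 4) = (s + 1)^2*(s - 4)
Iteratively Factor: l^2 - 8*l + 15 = (l - 3)*(l - 5)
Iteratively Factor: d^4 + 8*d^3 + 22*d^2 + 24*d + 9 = (d + 1)*(d^3 + 7*d^2 + 15*d + 9) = (d + 1)*(d + 3)*(d^2 + 4*d + 3) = (d + 1)^2*(d + 3)*(d + 3)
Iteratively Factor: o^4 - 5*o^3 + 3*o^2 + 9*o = (o + 1)*(o^3 - 6*o^2 + 9*o) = o*(o + 1)*(o^2 - 6*o + 9) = o*(o - 3)*(o + 1)*(o - 3)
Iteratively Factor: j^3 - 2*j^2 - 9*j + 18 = (j + 3)*(j^2 - 5*j + 6) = (j - 3)*(j + 3)*(j - 2)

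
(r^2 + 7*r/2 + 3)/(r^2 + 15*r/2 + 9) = (r + 2)/(r + 6)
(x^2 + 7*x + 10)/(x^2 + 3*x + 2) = (x + 5)/(x + 1)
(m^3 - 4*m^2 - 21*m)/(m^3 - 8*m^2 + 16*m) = (m^2 - 4*m - 21)/(m^2 - 8*m + 16)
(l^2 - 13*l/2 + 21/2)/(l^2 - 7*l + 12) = (l - 7/2)/(l - 4)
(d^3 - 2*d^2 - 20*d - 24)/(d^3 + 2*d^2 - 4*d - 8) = (d - 6)/(d - 2)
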